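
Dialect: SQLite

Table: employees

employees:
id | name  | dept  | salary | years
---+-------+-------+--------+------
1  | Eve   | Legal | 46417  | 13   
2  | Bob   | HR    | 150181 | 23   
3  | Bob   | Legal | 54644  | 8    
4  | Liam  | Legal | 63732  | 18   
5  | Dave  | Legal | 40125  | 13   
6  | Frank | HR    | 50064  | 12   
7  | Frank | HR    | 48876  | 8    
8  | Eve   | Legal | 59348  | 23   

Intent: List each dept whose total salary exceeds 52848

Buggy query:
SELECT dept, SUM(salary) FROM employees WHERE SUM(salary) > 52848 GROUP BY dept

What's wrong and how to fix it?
Bug: Aggregate functions cannot appear in a WHERE clause

Fix: Move the aggregate condition to a HAVING clause

Corrected query:
SELECT dept, SUM(salary) FROM employees GROUP BY dept HAVING SUM(salary) > 52848

Result:
dept  | SUM(salary)
------+------------
HR    | 249121     
Legal | 264266     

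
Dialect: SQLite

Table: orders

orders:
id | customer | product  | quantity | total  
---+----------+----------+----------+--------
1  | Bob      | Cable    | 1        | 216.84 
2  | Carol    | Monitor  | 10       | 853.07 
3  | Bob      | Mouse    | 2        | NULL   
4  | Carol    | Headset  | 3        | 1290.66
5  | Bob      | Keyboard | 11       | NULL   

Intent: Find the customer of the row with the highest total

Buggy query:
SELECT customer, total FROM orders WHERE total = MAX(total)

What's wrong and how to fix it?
Bug: WHERE is evaluated per row; an aggregate over the whole table isn't defined there

Fix: Use a subquery: WHERE total = (SELECT MAX(total) FROM orders)

Corrected query:
SELECT customer, total FROM orders WHERE total = (SELECT MAX(total) FROM orders)

Result:
customer | total  
---------+--------
Carol    | 1290.66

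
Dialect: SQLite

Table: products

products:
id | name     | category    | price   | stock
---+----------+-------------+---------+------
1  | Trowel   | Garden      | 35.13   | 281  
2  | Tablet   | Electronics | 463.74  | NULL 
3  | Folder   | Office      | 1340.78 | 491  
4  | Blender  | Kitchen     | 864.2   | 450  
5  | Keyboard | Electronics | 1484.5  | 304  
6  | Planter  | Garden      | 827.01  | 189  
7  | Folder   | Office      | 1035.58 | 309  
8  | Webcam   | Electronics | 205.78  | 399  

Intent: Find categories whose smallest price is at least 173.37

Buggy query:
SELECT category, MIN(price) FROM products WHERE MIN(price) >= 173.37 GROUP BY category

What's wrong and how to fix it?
Bug: Aggregates like MIN are computed per group after WHERE runs

Fix: Replace WHERE with HAVING after the GROUP BY

Corrected query:
SELECT category, MIN(price) FROM products GROUP BY category HAVING MIN(price) >= 173.37

Result:
category    | MIN(price)
------------+-----------
Electronics | 205.78    
Kitchen     | 864.2     
Office      | 1035.58   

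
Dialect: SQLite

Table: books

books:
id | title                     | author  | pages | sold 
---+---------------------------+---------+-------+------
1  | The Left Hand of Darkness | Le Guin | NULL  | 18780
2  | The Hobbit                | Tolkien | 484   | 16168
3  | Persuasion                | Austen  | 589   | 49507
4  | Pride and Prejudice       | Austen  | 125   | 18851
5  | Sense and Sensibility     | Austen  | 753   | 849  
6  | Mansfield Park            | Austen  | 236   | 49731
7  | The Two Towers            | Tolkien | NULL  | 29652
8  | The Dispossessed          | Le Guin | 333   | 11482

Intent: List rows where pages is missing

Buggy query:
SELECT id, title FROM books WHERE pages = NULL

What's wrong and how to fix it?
Bug: '= NULL' is always unknown in SQL three-valued logic, so no rows match

Fix: Use IS NULL to test for NULL

Corrected query:
SELECT id, title FROM books WHERE pages IS NULL

Result:
id | title                    
---+--------------------------
1  | The Left Hand of Darkness
7  | The Two Towers           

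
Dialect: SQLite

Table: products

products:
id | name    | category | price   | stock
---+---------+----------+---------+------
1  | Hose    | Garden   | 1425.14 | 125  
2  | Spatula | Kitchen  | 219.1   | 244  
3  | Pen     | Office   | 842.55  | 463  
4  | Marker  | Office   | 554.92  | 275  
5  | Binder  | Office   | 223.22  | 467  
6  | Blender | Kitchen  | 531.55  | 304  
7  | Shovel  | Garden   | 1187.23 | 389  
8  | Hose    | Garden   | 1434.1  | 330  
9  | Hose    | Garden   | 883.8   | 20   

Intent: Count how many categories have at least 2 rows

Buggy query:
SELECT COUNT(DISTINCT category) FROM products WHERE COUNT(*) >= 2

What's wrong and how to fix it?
Bug: COUNT(*) cannot appear in WHERE; the per-group count doesn't exist yet

Fix: Use a subquery that GROUPs and filters with HAVING, then count its rows

Corrected query:
SELECT COUNT(*) FROM (SELECT category FROM products GROUP BY category HAVING COUNT(*) >= 2)

Result:
COUNT(*)
--------
3       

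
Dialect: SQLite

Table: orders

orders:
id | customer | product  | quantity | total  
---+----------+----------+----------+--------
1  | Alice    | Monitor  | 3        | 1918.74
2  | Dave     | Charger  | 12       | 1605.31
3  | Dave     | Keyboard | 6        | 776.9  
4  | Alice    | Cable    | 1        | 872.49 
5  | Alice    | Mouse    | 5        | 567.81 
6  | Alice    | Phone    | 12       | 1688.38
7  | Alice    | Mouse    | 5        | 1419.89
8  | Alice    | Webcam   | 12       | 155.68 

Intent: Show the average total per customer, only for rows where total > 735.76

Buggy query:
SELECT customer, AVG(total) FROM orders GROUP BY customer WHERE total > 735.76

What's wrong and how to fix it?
Bug: Row-level WHERE must come before GROUP BY in the clause order

Fix: Place WHERE between FROM and GROUP BY

Corrected query:
SELECT customer, AVG(total) FROM orders WHERE total > 735.76 GROUP BY customer

Result:
customer | AVG(total)
---------+-----------
Alice    | 1474.875  
Dave     | 1191.105  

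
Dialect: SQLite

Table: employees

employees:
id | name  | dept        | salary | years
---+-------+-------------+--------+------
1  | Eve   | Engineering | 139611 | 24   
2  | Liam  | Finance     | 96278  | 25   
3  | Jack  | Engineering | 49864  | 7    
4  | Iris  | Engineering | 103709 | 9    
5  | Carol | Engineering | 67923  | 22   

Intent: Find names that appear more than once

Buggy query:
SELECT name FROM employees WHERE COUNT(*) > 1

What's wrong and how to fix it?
Bug: COUNT(*) is an aggregate and cannot be used in WHERE

Fix: Group first, then use HAVING for the count condition

Corrected query:
SELECT name FROM employees GROUP BY name HAVING COUNT(*) > 1

Result:
(no rows)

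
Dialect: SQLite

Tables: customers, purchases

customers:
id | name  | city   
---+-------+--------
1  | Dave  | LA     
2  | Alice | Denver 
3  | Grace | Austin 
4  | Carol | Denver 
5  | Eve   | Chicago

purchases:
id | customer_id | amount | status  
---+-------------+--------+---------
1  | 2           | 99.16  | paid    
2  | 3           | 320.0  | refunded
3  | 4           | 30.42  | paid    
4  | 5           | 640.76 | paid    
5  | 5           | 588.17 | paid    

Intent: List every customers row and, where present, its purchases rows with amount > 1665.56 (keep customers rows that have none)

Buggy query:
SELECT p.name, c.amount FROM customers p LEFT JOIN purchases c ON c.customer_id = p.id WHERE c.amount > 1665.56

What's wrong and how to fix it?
Bug: Filtering c.amount in WHERE discards the NULL rows produced by LEFT JOIN, turning it into an inner join

Fix: Move the right-table condition into the ON clause so unmatched parents are kept

Corrected query:
SELECT p.name, c.amount FROM customers p LEFT JOIN purchases c ON c.customer_id = p.id AND c.amount > 1665.56

Result:
name  | amount
------+-------
Dave  | NULL  
Alice | NULL  
Grace | NULL  
Carol | NULL  
Eve   | NULL  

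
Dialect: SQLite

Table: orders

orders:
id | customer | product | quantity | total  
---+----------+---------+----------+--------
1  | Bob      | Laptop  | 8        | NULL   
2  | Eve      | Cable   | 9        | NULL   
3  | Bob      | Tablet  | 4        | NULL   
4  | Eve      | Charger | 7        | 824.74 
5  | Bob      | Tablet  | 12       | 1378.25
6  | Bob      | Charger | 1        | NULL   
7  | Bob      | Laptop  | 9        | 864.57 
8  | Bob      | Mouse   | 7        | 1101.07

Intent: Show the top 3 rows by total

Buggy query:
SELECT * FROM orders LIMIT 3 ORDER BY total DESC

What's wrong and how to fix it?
Bug: LIMIT must come after ORDER BY

Fix: Swap the clauses: ORDER BY first, then LIMIT

Corrected query:
SELECT * FROM orders ORDER BY total DESC LIMIT 3

Result:
id | customer | product | quantity | total  
---+----------+---------+----------+--------
5  | Bob      | Tablet  | 12       | 1378.25
8  | Bob      | Mouse   | 7        | 1101.07
7  | Bob      | Laptop  | 9        | 864.57 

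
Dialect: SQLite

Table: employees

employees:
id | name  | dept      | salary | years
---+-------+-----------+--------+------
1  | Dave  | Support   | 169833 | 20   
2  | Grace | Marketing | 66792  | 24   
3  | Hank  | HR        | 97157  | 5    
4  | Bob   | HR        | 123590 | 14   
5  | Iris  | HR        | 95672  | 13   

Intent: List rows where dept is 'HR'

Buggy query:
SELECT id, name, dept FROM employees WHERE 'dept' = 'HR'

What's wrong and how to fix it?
Bug: Single quotes denote string literals in SQL; the column name is being compared as a constant string

Fix: Remove the quotes around the column name (or use double quotes for an identifier)

Corrected query:
SELECT id, name, dept FROM employees WHERE dept = 'HR'

Result:
id | name | dept
---+------+-----
3  | Hank | HR  
4  | Bob  | HR  
5  | Iris | HR  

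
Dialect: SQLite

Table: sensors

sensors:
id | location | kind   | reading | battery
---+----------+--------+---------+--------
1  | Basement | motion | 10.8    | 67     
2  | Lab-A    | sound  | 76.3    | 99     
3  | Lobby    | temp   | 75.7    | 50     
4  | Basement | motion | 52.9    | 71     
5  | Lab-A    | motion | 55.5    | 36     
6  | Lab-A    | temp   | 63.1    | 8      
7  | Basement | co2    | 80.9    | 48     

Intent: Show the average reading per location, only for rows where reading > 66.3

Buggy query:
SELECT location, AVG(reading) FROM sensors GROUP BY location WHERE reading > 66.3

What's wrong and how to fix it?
Bug: Row-level WHERE must come before GROUP BY in the clause order

Fix: Place WHERE between FROM and GROUP BY

Corrected query:
SELECT location, AVG(reading) FROM sensors WHERE reading > 66.3 GROUP BY location

Result:
location | AVG(reading)
---------+-------------
Basement | 80.9        
Lab-A    | 76.3        
Lobby    | 75.7        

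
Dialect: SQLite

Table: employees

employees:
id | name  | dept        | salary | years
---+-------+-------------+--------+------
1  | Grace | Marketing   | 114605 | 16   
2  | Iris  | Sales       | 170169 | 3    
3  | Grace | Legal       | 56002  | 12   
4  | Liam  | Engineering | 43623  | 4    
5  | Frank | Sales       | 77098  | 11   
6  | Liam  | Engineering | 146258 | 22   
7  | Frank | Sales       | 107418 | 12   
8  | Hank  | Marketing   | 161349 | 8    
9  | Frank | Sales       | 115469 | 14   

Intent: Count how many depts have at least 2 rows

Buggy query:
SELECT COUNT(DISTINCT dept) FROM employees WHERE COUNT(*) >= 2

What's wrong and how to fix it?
Bug: COUNT(*) cannot appear in WHERE; the per-group count doesn't exist yet

Fix: Use a subquery that GROUPs and filters with HAVING, then count its rows

Corrected query:
SELECT COUNT(*) FROM (SELECT dept FROM employees GROUP BY dept HAVING COUNT(*) >= 2)

Result:
COUNT(*)
--------
3       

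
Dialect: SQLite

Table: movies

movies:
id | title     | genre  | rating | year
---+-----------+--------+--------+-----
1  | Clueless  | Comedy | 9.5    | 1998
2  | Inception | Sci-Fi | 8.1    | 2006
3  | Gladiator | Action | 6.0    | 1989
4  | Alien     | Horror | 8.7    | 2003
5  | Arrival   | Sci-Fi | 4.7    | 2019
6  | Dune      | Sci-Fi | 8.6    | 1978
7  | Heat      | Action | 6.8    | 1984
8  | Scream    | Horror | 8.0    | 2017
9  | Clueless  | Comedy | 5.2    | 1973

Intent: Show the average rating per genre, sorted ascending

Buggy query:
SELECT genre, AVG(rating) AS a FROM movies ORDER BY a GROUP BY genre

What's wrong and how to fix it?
Bug: ORDER BY appears before GROUP BY; SQL clause order requires GROUP BY first

Fix: Move ORDER BY to the end, after GROUP BY

Corrected query:
SELECT genre, AVG(rating) AS a FROM movies GROUP BY genre ORDER BY a

Result:
genre  | a       
-------+---------
Action | 6.4     
Sci-Fi | 7.133333
Comedy | 7.35    
Horror | 8.35    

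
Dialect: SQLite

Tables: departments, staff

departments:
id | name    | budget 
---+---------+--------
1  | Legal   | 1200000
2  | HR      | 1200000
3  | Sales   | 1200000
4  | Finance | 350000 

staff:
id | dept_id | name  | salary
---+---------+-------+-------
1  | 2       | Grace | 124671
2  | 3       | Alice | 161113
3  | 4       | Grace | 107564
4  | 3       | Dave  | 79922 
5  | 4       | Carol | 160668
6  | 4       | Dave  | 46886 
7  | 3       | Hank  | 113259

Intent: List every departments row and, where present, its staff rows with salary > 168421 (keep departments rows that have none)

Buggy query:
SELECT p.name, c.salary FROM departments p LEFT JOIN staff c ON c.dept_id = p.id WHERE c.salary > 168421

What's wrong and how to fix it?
Bug: Filtering c.salary in WHERE discards the NULL rows produced by LEFT JOIN, turning it into an inner join

Fix: Put 'c.salary > 168421' in the JOIN's ON clause instead of WHERE

Corrected query:
SELECT p.name, c.salary FROM departments p LEFT JOIN staff c ON c.dept_id = p.id AND c.salary > 168421

Result:
name    | salary
--------+-------
Legal   | NULL  
HR      | NULL  
Sales   | NULL  
Finance | NULL  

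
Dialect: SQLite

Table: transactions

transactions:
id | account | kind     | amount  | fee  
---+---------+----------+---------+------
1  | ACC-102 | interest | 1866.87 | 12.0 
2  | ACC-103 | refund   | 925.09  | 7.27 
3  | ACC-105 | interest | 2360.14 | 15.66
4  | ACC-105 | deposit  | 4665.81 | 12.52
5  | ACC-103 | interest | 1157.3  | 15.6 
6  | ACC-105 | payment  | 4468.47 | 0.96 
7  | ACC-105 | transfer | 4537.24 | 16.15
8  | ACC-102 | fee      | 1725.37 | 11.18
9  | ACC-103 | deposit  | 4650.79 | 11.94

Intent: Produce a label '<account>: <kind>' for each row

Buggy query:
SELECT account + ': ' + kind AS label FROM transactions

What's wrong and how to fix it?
Bug: '+' is numeric addition; on text columns SQLite converts them to 0 instead of concatenating

Fix: Replace + with || to concatenate text

Corrected query:
SELECT account || ': ' || kind AS label FROM transactions

Result:
label            
-----------------
ACC-102: interest
ACC-103: refund  
ACC-105: interest
ACC-105: deposit 
ACC-103: interest
ACC-105: payment 
ACC-105: transfer
ACC-102: fee     
ACC-103: deposit 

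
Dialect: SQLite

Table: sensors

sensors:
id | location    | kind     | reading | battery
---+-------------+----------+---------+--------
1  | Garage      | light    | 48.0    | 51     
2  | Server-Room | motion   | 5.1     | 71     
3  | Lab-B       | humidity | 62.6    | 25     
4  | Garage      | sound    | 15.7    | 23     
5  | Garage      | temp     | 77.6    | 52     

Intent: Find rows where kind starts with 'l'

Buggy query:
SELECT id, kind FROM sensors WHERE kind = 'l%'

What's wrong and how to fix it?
Bug: Wildcards only work with LIKE; '=' treats '%' as a literal character

Fix: Use LIKE for wildcard pattern matching

Corrected query:
SELECT id, kind FROM sensors WHERE kind LIKE 'l%'

Result:
id | kind 
---+------
1  | light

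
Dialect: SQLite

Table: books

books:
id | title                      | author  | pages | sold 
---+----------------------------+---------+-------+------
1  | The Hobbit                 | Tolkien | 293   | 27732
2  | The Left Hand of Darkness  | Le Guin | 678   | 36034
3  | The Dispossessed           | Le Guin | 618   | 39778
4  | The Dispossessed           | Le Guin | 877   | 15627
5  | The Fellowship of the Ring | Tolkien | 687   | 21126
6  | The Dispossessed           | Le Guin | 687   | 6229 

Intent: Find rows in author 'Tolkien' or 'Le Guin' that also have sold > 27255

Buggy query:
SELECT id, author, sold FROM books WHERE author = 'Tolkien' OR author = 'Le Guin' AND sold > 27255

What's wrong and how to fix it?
Bug: Without parentheses, AND is evaluated before OR, so the sold filter only applies to the 'Le Guin' branch

Fix: Add parentheses around the OR so the AND applies to both alternatives

Corrected query:
SELECT id, author, sold FROM books WHERE (author = 'Tolkien' OR author = 'Le Guin') AND sold > 27255

Result:
id | author  | sold 
---+---------+------
1  | Tolkien | 27732
2  | Le Guin | 36034
3  | Le Guin | 39778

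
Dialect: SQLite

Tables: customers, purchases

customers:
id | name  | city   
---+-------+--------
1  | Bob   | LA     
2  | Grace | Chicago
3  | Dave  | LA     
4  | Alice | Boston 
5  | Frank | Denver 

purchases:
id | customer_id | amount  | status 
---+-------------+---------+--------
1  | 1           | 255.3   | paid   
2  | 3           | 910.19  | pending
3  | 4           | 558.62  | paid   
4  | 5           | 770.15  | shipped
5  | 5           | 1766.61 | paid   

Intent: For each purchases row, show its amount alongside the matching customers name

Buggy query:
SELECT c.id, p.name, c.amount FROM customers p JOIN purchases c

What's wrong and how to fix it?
Bug: JOIN with no ON clause produces a cartesian product; every purchases row pairs with every customers row

Fix: Add ON c.customer_id = p.id to the JOIN

Corrected query:
SELECT c.id, p.name, c.amount FROM customers p JOIN purchases c ON c.customer_id = p.id

Result:
id | name  | amount 
---+-------+--------
1  | Bob   | 255.3  
2  | Dave  | 910.19 
3  | Alice | 558.62 
4  | Frank | 770.15 
5  | Frank | 1766.61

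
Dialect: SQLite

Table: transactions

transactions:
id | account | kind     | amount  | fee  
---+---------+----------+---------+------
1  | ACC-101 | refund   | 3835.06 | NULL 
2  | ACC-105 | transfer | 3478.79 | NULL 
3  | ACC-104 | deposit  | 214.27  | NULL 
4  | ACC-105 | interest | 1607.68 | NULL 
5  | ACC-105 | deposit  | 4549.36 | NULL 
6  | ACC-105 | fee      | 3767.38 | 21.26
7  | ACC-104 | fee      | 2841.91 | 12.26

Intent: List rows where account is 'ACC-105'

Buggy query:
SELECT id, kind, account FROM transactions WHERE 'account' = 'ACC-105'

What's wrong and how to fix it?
Bug: 'account' in single quotes is a string literal, not the column; the comparison is literal-vs-literal and never true

Fix: Reference the column as account without single quotes

Corrected query:
SELECT id, kind, account FROM transactions WHERE account = 'ACC-105'

Result:
id | kind     | account
---+----------+--------
2  | transfer | ACC-105
4  | interest | ACC-105
5  | deposit  | ACC-105
6  | fee      | ACC-105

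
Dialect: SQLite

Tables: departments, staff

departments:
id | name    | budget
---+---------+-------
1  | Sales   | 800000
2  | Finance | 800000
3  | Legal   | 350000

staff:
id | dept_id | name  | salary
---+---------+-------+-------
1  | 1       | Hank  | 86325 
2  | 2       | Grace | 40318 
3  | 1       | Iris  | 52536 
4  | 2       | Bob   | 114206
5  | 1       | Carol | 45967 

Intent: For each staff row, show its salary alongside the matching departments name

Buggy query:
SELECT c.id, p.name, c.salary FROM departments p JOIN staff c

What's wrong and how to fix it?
Bug: JOIN with no ON clause produces a cartesian product; every staff row pairs with every departments row

Fix: Add ON c.dept_id = p.id to the JOIN

Corrected query:
SELECT c.id, p.name, c.salary FROM departments p JOIN staff c ON c.dept_id = p.id

Result:
id | name    | salary
---+---------+-------
1  | Sales   | 86325 
2  | Finance | 40318 
3  | Sales   | 52536 
4  | Finance | 114206
5  | Sales   | 45967 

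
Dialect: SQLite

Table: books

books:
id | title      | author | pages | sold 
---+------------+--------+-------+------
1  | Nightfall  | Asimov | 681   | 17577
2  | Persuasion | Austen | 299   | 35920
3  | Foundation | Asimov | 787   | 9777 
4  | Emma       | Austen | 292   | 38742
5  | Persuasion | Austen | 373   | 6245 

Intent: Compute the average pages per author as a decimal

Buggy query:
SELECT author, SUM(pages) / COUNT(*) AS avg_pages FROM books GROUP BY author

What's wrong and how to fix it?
Bug: Both operands are integers, so '/' performs integer division and truncates

Fix: Cast one side to REAL so the division keeps the fractional part

Corrected query:
SELECT author, SUM(pages) * 1.0 / COUNT(*) AS avg_pages FROM books GROUP BY author

Result:
author | avg_pages 
-------+-----------
Asimov | 734       
Austen | 321.333333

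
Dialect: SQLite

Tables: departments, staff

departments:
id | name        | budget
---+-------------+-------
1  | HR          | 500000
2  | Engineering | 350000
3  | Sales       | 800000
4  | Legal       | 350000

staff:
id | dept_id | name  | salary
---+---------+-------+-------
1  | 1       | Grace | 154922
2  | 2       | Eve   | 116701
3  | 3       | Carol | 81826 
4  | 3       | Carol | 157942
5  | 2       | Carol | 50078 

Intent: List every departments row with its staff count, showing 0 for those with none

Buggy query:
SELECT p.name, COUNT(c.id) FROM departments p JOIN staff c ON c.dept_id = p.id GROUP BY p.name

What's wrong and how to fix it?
Bug: INNER JOIN drops departments rows that have no matching staff rows

Fix: Switch to LEFT JOIN to retain unmatched parent rows

Corrected query:
SELECT p.name, COUNT(c.id) FROM departments p LEFT JOIN staff c ON c.dept_id = p.id GROUP BY p.name

Result:
name        | COUNT(c.id)
------------+------------
Engineering | 2          
HR          | 1          
Legal       | 0          
Sales       | 2          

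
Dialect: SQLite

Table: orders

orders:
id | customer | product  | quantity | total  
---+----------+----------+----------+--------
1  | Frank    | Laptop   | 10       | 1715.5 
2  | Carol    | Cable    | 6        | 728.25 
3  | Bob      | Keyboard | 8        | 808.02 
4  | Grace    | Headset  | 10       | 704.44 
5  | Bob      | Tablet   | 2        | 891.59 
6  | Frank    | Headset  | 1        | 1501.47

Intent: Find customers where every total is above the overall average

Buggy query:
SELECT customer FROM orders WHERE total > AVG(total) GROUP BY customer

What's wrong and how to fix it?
Bug: AVG() is an aggregate; it can't sit directly in WHERE

Fix: Use a subquery for AVG and a HAVING MIN(...) filter so the condition holds for every row in the group

Corrected query:
SELECT customer FROM orders GROUP BY customer HAVING MIN(total) > (SELECT AVG(total) FROM orders)

Result:
customer
--------
Frank   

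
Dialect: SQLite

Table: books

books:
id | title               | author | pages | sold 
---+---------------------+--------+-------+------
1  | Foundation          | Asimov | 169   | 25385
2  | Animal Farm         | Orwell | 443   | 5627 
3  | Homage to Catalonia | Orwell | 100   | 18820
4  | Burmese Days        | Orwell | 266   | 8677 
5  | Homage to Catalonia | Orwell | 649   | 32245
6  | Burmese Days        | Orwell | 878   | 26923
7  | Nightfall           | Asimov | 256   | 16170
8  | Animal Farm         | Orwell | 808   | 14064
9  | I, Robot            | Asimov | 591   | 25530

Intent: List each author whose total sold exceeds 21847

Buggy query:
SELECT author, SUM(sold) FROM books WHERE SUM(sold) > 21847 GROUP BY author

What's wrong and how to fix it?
Bug: WHERE runs before GROUP BY, so aggregates aren't available there

Fix: Move the aggregate condition to a HAVING clause

Corrected query:
SELECT author, SUM(sold) FROM books GROUP BY author HAVING SUM(sold) > 21847

Result:
author | SUM(sold)
-------+----------
Asimov | 67085    
Orwell | 106356   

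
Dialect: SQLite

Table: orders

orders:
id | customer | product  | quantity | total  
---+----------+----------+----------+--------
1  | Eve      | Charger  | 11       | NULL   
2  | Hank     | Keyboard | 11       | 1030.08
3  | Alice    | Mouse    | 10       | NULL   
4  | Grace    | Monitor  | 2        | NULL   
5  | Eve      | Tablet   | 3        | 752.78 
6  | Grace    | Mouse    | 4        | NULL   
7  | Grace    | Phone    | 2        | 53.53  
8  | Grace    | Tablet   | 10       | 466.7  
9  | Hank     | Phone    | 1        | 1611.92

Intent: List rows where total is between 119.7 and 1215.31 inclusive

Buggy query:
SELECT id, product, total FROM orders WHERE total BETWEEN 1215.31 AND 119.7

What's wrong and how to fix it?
Bug: The bounds are reversed; BETWEEN a AND b requires a <= b to match anything

Fix: Write BETWEEN 119.7 AND 1215.31

Corrected query:
SELECT id, product, total FROM orders WHERE total BETWEEN 119.7 AND 1215.31

Result:
id | product  | total  
---+----------+--------
2  | Keyboard | 1030.08
5  | Tablet   | 752.78 
8  | Tablet   | 466.7  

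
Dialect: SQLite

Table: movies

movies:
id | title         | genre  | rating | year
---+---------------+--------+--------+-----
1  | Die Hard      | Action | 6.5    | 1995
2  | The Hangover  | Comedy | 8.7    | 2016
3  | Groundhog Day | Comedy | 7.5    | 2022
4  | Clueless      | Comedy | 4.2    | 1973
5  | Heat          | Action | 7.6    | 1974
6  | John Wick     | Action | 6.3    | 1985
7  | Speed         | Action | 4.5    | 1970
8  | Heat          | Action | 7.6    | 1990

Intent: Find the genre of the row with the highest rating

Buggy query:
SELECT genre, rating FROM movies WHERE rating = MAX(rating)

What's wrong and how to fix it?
Bug: MAX(rating) is an aggregate and cannot be used directly in WHERE

Fix: Wrap MAX in a scalar subquery so WHERE compares against a single value

Corrected query:
SELECT genre, rating FROM movies WHERE rating = (SELECT MAX(rating) FROM movies)

Result:
genre  | rating
-------+-------
Comedy | 8.7   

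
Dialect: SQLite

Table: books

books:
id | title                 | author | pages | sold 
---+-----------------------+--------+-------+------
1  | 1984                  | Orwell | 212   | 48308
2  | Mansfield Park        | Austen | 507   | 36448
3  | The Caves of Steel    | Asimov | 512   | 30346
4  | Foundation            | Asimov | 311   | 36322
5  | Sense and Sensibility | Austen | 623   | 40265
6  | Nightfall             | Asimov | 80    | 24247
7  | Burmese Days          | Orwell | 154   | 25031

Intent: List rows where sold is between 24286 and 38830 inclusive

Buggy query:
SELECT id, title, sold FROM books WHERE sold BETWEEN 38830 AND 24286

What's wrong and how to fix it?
Bug: The bounds are reversed; BETWEEN a AND b requires a <= b to match anything

Fix: Write BETWEEN 24286 AND 38830

Corrected query:
SELECT id, title, sold FROM books WHERE sold BETWEEN 24286 AND 38830

Result:
id | title              | sold 
---+--------------------+------
2  | Mansfield Park     | 36448
3  | The Caves of Steel | 30346
4  | Foundation         | 36322
7  | Burmese Days       | 25031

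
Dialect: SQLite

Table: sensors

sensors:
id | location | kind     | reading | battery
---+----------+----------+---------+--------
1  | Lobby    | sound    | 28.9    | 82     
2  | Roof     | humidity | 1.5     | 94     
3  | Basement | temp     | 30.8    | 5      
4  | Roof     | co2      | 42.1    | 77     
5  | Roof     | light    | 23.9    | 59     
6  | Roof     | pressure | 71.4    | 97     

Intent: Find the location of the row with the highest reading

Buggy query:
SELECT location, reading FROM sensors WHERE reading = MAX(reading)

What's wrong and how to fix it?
Bug: WHERE is evaluated per row; an aggregate over the whole table isn't defined there

Fix: Wrap MAX in a scalar subquery so WHERE compares against a single value

Corrected query:
SELECT location, reading FROM sensors WHERE reading = (SELECT MAX(reading) FROM sensors)

Result:
location | reading
---------+--------
Roof     | 71.4   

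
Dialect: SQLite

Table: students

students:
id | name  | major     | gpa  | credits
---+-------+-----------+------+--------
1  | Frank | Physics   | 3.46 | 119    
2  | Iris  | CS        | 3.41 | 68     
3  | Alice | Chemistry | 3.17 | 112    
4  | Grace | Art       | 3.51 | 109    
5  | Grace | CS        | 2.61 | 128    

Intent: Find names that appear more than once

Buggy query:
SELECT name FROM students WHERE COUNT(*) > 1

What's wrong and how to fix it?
Bug: WHERE can't reference COUNT(*); aggregates are computed after WHERE

Fix: GROUP BY name, then filter groups with HAVING COUNT(*) > 1

Corrected query:
SELECT name FROM students GROUP BY name HAVING COUNT(*) > 1

Result:
name 
-----
Grace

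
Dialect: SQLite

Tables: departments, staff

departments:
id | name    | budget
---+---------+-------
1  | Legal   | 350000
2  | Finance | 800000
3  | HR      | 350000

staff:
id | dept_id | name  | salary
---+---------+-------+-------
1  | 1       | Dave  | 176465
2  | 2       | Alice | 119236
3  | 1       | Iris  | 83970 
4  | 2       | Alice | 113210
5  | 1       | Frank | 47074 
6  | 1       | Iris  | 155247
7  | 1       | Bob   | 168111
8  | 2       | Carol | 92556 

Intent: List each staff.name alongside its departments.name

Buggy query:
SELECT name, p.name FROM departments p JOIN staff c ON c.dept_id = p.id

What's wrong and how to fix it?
Bug: Both tables have a 'name' column; the unqualified reference is ambiguous

Fix: Prefix ambiguous columns with the table alias

Corrected query:
SELECT c.name, p.name FROM departments p JOIN staff c ON c.dept_id = p.id

Result:
name  | name   
------+--------
Dave  | Legal  
Alice | Finance
Iris  | Legal  
Alice | Finance
Frank | Legal  
Iris  | Legal  
Bob   | Legal  
Carol | Finance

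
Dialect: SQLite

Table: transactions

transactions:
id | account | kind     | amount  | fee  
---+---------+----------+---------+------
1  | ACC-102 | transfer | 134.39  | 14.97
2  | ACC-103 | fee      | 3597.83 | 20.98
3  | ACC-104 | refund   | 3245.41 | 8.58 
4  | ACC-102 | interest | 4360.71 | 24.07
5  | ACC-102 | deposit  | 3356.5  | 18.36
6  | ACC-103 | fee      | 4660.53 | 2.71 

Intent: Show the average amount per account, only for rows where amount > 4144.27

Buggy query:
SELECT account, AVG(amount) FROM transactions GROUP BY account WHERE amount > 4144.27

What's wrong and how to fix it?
Bug: Row-level WHERE must come before GROUP BY in the clause order

Fix: Place WHERE between FROM and GROUP BY

Corrected query:
SELECT account, AVG(amount) FROM transactions WHERE amount > 4144.27 GROUP BY account

Result:
account | AVG(amount)
--------+------------
ACC-102 | 4360.71    
ACC-103 | 4660.53    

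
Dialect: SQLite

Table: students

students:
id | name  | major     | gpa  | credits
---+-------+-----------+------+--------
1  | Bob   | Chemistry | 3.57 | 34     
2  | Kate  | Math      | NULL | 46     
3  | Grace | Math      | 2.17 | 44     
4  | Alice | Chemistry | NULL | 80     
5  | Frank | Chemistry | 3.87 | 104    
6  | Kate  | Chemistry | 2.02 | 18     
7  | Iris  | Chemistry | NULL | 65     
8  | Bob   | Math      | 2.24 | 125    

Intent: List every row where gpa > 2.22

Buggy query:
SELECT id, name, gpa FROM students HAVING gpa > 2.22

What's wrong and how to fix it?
Bug: This is a non-aggregate query (no GROUP BY, no aggregates), so in SQLite the HAVING clause is invalid here; a row-level condition belongs in WHERE

Fix: Use WHERE for row-level filtering

Corrected query:
SELECT id, name, gpa FROM students WHERE gpa > 2.22

Result:
id | name  | gpa 
---+-------+-----
1  | Bob   | 3.57
5  | Frank | 3.87
8  | Bob   | 2.24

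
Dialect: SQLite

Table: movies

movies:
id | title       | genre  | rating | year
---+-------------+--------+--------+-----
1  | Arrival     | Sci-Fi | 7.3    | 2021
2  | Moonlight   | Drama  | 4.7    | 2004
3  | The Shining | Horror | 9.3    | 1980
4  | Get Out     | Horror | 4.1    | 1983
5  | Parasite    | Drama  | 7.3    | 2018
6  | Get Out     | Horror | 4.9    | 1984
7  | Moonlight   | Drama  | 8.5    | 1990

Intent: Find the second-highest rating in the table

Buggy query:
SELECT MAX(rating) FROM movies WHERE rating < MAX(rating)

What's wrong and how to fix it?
Bug: MAX(rating) on the right of the comparison is an aggregate-in-WHERE error

Fix: Compute the overall MAX in a subquery, then take MAX of rows below it

Corrected query:
SELECT MAX(rating) FROM movies WHERE rating < (SELECT MAX(rating) FROM movies)

Result:
MAX(rating)
-----------
8.5        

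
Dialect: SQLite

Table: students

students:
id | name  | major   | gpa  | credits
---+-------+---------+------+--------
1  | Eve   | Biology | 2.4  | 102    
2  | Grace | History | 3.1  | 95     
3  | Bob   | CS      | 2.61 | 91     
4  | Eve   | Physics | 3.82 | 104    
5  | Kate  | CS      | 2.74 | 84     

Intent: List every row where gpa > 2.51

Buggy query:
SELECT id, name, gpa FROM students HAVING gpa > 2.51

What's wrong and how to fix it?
Bug: HAVING filters the output of aggregation, but this query has no GROUP BY and no aggregate functions, so SQLite rejects it (HAVING clause on a non-aggregate query); the condition here is per row

Fix: Replace HAVING with WHERE since the condition applies to individual rows

Corrected query:
SELECT id, name, gpa FROM students WHERE gpa > 2.51

Result:
id | name  | gpa 
---+-------+-----
2  | Grace | 3.1 
3  | Bob   | 2.61
4  | Eve   | 3.82
5  | Kate  | 2.74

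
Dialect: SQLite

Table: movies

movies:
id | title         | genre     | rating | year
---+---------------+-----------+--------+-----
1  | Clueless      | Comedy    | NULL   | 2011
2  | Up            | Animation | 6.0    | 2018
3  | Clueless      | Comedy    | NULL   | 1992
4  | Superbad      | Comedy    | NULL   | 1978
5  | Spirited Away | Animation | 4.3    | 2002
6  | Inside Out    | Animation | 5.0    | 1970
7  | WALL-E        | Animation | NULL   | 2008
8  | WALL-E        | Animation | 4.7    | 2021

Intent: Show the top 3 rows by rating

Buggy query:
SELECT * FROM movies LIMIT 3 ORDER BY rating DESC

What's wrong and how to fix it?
Bug: LIMIT must come after ORDER BY

Fix: Swap the clauses: ORDER BY first, then LIMIT

Corrected query:
SELECT * FROM movies ORDER BY rating DESC LIMIT 3

Result:
id | title      | genre     | rating | year
---+------------+-----------+--------+-----
2  | Up         | Animation | 6      | 2018
6  | Inside Out | Animation | 5      | 1970
8  | WALL-E     | Animation | 4.7    | 2021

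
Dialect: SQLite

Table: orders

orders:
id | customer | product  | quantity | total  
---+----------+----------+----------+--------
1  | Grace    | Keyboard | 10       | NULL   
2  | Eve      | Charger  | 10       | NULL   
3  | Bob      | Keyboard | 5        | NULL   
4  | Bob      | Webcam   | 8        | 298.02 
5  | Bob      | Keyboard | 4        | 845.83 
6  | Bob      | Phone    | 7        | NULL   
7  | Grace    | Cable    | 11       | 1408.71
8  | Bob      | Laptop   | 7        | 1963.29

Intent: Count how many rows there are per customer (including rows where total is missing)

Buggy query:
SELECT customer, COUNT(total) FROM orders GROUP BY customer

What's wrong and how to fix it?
Bug: COUNT(total) skips NULLs, so groups with missing total are undercounted

Fix: Use COUNT(*) to count all rows regardless of NULL

Corrected query:
SELECT customer, COUNT(*) FROM orders GROUP BY customer

Result:
customer | COUNT(*)
---------+---------
Bob      | 5       
Eve      | 1       
Grace    | 2       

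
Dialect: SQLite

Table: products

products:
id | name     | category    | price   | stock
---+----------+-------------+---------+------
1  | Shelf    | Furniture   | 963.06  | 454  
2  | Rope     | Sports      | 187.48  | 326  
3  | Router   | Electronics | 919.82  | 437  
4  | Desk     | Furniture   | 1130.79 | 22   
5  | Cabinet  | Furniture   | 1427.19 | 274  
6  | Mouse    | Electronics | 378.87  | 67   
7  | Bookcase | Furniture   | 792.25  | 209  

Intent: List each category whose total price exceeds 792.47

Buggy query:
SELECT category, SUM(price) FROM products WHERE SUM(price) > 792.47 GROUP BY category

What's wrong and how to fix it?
Bug: SUM(price) is an aggregate, but WHERE filters rows before aggregation

Fix: Use HAVING (which filters groups after aggregation) instead of WHERE

Corrected query:
SELECT category, SUM(price) FROM products GROUP BY category HAVING SUM(price) > 792.47

Result:
category    | SUM(price)
------------+-----------
Electronics | 1298.69   
Furniture   | 4313.29   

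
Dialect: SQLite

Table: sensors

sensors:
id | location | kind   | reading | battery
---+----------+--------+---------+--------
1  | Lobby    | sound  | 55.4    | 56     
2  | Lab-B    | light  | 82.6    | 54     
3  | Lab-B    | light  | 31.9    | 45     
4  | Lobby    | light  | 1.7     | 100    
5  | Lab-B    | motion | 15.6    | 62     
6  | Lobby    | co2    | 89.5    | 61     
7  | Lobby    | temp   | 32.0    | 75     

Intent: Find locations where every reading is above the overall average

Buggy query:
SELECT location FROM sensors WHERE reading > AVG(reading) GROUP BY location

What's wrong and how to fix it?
Bug: AVG() is an aggregate; it can't sit directly in WHERE

Fix: Compute the overall average in a scalar subquery and compare each group's MIN against it in HAVING

Corrected query:
SELECT location FROM sensors GROUP BY location HAVING MIN(reading) > (SELECT AVG(reading) FROM sensors)

Result:
(no rows)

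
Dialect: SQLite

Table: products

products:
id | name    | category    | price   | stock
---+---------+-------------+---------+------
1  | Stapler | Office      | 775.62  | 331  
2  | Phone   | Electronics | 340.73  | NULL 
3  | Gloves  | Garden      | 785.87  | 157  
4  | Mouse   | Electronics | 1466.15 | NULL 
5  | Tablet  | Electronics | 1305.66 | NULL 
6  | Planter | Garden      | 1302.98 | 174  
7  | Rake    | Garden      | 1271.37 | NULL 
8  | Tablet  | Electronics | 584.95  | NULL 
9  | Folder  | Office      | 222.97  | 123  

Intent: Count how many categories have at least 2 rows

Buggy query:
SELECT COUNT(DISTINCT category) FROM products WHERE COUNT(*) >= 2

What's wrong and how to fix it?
Bug: COUNT(*) cannot appear in WHERE; the per-group count doesn't exist yet

Fix: Group first with HAVING COUNT(*) >= 2, then COUNT the resulting groups

Corrected query:
SELECT COUNT(*) FROM (SELECT category FROM products GROUP BY category HAVING COUNT(*) >= 2)

Result:
COUNT(*)
--------
3       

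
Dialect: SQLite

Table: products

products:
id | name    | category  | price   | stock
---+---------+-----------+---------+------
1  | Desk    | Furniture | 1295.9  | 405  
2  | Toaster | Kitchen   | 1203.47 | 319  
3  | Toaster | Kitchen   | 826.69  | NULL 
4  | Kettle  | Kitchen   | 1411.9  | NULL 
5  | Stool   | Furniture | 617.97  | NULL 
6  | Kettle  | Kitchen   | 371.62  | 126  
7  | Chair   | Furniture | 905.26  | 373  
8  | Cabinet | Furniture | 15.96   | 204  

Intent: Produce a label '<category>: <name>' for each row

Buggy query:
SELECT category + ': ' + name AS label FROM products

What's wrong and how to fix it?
Bug: '+' is numeric addition; on text columns SQLite converts them to 0 instead of concatenating

Fix: Use the || operator for string concatenation

Corrected query:
SELECT category || ': ' || name AS label FROM products

Result:
label             
------------------
Furniture: Desk   
Kitchen: Toaster  
Kitchen: Toaster  
Kitchen: Kettle   
Furniture: Stool  
Kitchen: Kettle   
Furniture: Chair  
Furniture: Cabinet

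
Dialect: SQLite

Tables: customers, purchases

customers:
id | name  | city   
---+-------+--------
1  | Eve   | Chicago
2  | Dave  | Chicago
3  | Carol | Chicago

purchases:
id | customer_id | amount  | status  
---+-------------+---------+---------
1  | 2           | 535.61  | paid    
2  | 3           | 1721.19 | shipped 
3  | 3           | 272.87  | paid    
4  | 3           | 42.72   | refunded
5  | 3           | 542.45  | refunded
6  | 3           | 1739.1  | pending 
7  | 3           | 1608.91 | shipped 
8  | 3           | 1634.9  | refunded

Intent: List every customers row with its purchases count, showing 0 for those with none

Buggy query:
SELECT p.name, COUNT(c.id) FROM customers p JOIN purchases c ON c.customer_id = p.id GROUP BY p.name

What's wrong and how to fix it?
Bug: INNER JOIN drops customers rows that have no matching purchases rows

Fix: Use LEFT JOIN so parents without children still appear (COUNT(c.id) gives 0)

Corrected query:
SELECT p.name, COUNT(c.id) FROM customers p LEFT JOIN purchases c ON c.customer_id = p.id GROUP BY p.name

Result:
name  | COUNT(c.id)
------+------------
Carol | 7          
Dave  | 1          
Eve   | 0          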